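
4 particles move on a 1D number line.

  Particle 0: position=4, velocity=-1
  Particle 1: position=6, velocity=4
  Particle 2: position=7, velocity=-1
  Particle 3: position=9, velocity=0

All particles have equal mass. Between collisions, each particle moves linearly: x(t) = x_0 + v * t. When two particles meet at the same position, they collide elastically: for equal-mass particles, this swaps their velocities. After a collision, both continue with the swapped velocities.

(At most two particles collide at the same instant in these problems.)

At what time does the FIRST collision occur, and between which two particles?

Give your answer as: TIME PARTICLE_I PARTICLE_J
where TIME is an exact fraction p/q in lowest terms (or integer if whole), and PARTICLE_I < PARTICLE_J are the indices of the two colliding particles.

Pair (0,1): pos 4,6 vel -1,4 -> not approaching (rel speed -5 <= 0)
Pair (1,2): pos 6,7 vel 4,-1 -> gap=1, closing at 5/unit, collide at t=1/5
Pair (2,3): pos 7,9 vel -1,0 -> not approaching (rel speed -1 <= 0)
Earliest collision: t=1/5 between 1 and 2

Answer: 1/5 1 2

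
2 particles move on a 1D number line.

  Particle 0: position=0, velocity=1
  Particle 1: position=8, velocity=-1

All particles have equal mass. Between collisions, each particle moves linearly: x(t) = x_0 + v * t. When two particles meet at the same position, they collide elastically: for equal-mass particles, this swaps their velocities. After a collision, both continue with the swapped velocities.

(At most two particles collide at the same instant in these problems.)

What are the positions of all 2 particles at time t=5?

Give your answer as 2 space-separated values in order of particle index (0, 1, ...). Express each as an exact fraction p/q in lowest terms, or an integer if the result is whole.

Collision at t=4: particles 0 and 1 swap velocities; positions: p0=4 p1=4; velocities now: v0=-1 v1=1
Advance to t=5 (no further collisions before then); velocities: v0=-1 v1=1; positions = 3 5

Answer: 3 5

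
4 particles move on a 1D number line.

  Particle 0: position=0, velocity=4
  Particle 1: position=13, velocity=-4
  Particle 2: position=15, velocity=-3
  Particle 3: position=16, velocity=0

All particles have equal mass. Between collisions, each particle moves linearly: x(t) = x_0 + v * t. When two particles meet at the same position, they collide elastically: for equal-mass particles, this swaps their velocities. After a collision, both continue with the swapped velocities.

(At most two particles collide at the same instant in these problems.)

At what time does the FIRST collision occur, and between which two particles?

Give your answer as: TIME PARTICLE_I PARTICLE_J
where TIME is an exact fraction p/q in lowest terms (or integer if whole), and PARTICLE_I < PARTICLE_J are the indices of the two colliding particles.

Pair (0,1): pos 0,13 vel 4,-4 -> gap=13, closing at 8/unit, collide at t=13/8
Pair (1,2): pos 13,15 vel -4,-3 -> not approaching (rel speed -1 <= 0)
Pair (2,3): pos 15,16 vel -3,0 -> not approaching (rel speed -3 <= 0)
Earliest collision: t=13/8 between 0 and 1

Answer: 13/8 0 1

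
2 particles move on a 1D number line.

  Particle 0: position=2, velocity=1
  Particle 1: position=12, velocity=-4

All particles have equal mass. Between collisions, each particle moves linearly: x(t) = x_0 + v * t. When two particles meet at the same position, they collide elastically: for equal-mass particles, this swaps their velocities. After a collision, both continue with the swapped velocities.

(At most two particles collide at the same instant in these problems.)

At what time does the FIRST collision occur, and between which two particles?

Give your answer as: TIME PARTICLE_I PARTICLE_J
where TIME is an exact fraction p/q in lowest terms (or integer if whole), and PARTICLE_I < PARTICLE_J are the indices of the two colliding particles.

Answer: 2 0 1

Derivation:
Pair (0,1): pos 2,12 vel 1,-4 -> gap=10, closing at 5/unit, collide at t=2
Earliest collision: t=2 between 0 and 1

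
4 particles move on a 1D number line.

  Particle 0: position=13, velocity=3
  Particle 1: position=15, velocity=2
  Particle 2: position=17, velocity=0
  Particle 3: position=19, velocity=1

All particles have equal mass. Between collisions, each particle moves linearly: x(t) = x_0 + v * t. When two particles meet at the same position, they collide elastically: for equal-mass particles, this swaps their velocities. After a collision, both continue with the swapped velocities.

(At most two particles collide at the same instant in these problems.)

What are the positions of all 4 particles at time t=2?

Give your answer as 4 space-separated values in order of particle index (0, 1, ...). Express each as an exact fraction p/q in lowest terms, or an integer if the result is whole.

Collision at t=1: particles 1 and 2 swap velocities; positions: p0=16 p1=17 p2=17 p3=20; velocities now: v0=3 v1=0 v2=2 v3=1
Collision at t=4/3: particles 0 and 1 swap velocities; positions: p0=17 p1=17 p2=53/3 p3=61/3; velocities now: v0=0 v1=3 v2=2 v3=1
Collision at t=2: particles 1 and 2 swap velocities; positions: p0=17 p1=19 p2=19 p3=21; velocities now: v0=0 v1=2 v2=3 v3=1
Advance to t=2 (no further collisions before then); velocities: v0=0 v1=2 v2=3 v3=1; positions = 17 19 19 21

Answer: 17 19 19 21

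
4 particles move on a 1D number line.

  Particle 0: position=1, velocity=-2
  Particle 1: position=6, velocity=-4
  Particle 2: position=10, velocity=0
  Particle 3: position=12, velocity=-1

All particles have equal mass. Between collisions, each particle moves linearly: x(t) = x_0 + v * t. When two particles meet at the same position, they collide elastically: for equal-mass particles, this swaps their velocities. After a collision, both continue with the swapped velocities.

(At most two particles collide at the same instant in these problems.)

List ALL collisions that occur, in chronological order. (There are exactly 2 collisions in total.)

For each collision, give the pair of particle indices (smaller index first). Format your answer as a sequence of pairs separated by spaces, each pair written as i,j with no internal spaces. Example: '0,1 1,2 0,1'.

Answer: 2,3 0,1

Derivation:
Collision at t=2: particles 2 and 3 swap velocities; positions: p0=-3 p1=-2 p2=10 p3=10; velocities now: v0=-2 v1=-4 v2=-1 v3=0
Collision at t=5/2: particles 0 and 1 swap velocities; positions: p0=-4 p1=-4 p2=19/2 p3=10; velocities now: v0=-4 v1=-2 v2=-1 v3=0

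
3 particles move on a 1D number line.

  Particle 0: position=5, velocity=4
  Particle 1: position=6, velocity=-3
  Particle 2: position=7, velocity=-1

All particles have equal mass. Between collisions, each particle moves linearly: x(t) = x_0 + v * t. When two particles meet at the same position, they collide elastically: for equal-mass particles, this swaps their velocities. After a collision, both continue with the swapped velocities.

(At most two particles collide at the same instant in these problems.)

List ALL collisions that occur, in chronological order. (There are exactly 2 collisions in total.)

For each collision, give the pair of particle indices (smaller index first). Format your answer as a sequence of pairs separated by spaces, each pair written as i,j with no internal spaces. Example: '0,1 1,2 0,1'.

Collision at t=1/7: particles 0 and 1 swap velocities; positions: p0=39/7 p1=39/7 p2=48/7; velocities now: v0=-3 v1=4 v2=-1
Collision at t=2/5: particles 1 and 2 swap velocities; positions: p0=24/5 p1=33/5 p2=33/5; velocities now: v0=-3 v1=-1 v2=4

Answer: 0,1 1,2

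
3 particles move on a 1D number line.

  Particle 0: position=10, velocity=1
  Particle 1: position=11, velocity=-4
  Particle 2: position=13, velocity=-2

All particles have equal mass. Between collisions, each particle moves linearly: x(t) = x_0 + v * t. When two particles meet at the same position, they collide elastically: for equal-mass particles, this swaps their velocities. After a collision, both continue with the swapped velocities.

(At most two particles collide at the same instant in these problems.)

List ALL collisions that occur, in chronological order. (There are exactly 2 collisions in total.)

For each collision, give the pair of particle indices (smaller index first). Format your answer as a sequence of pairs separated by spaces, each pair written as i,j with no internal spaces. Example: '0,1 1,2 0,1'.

Answer: 0,1 1,2

Derivation:
Collision at t=1/5: particles 0 and 1 swap velocities; positions: p0=51/5 p1=51/5 p2=63/5; velocities now: v0=-4 v1=1 v2=-2
Collision at t=1: particles 1 and 2 swap velocities; positions: p0=7 p1=11 p2=11; velocities now: v0=-4 v1=-2 v2=1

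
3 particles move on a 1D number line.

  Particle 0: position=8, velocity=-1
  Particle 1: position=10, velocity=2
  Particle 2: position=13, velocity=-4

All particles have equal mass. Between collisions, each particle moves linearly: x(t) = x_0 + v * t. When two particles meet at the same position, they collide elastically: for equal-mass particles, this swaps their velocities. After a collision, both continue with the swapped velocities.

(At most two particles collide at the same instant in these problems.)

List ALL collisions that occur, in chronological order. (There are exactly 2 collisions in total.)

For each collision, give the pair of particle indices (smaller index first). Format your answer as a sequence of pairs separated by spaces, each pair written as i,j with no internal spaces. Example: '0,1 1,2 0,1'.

Answer: 1,2 0,1

Derivation:
Collision at t=1/2: particles 1 and 2 swap velocities; positions: p0=15/2 p1=11 p2=11; velocities now: v0=-1 v1=-4 v2=2
Collision at t=5/3: particles 0 and 1 swap velocities; positions: p0=19/3 p1=19/3 p2=40/3; velocities now: v0=-4 v1=-1 v2=2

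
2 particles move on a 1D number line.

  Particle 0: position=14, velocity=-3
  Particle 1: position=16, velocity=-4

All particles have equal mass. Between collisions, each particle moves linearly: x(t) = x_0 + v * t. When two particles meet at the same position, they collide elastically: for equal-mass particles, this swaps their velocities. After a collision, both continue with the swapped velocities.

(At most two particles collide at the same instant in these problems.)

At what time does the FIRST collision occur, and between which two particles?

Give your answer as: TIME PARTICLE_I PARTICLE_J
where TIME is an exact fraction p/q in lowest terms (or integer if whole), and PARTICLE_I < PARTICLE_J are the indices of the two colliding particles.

Answer: 2 0 1

Derivation:
Pair (0,1): pos 14,16 vel -3,-4 -> gap=2, closing at 1/unit, collide at t=2
Earliest collision: t=2 between 0 and 1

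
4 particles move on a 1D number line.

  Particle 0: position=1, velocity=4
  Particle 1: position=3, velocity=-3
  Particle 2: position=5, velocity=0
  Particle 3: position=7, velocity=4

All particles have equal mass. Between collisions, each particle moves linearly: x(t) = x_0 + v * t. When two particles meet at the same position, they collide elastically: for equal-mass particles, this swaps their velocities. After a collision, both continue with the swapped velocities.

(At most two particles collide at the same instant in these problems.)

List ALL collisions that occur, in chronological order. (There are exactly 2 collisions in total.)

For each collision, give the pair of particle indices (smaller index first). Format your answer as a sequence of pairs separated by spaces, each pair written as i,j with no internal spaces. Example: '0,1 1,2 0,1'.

Answer: 0,1 1,2

Derivation:
Collision at t=2/7: particles 0 and 1 swap velocities; positions: p0=15/7 p1=15/7 p2=5 p3=57/7; velocities now: v0=-3 v1=4 v2=0 v3=4
Collision at t=1: particles 1 and 2 swap velocities; positions: p0=0 p1=5 p2=5 p3=11; velocities now: v0=-3 v1=0 v2=4 v3=4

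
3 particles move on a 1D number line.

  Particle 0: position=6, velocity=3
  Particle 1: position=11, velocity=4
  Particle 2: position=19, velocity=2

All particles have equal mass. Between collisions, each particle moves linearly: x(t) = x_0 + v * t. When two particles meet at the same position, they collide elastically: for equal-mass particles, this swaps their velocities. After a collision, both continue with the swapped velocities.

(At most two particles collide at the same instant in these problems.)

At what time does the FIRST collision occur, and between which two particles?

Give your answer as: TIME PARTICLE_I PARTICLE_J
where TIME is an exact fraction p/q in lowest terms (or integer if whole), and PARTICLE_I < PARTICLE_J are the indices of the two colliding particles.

Answer: 4 1 2

Derivation:
Pair (0,1): pos 6,11 vel 3,4 -> not approaching (rel speed -1 <= 0)
Pair (1,2): pos 11,19 vel 4,2 -> gap=8, closing at 2/unit, collide at t=4
Earliest collision: t=4 between 1 and 2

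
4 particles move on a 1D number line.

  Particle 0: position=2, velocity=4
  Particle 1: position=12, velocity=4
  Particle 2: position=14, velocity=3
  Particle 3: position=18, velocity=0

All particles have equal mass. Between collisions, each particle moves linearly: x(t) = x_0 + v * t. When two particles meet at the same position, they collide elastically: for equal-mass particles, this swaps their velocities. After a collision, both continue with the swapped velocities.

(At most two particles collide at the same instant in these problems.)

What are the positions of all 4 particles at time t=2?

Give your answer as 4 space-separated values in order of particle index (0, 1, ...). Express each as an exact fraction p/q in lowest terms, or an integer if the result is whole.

Collision at t=4/3: particles 2 and 3 swap velocities; positions: p0=22/3 p1=52/3 p2=18 p3=18; velocities now: v0=4 v1=4 v2=0 v3=3
Collision at t=3/2: particles 1 and 2 swap velocities; positions: p0=8 p1=18 p2=18 p3=37/2; velocities now: v0=4 v1=0 v2=4 v3=3
Collision at t=2: particles 2 and 3 swap velocities; positions: p0=10 p1=18 p2=20 p3=20; velocities now: v0=4 v1=0 v2=3 v3=4
Advance to t=2 (no further collisions before then); velocities: v0=4 v1=0 v2=3 v3=4; positions = 10 18 20 20

Answer: 10 18 20 20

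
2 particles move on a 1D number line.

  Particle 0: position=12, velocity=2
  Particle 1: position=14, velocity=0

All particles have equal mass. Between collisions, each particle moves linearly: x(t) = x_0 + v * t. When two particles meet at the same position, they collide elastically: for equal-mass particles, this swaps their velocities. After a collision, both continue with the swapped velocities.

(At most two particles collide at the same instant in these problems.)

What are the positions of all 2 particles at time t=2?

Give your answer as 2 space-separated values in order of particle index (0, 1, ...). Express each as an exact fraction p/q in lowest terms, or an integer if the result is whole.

Collision at t=1: particles 0 and 1 swap velocities; positions: p0=14 p1=14; velocities now: v0=0 v1=2
Advance to t=2 (no further collisions before then); velocities: v0=0 v1=2; positions = 14 16

Answer: 14 16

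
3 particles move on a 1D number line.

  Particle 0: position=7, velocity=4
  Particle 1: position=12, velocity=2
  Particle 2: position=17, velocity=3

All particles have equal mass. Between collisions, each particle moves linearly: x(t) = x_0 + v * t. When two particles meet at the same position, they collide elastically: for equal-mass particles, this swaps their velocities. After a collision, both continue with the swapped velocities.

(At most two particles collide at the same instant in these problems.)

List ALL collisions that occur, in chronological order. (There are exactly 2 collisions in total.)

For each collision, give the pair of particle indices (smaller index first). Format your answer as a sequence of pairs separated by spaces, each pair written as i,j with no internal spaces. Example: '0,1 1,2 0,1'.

Collision at t=5/2: particles 0 and 1 swap velocities; positions: p0=17 p1=17 p2=49/2; velocities now: v0=2 v1=4 v2=3
Collision at t=10: particles 1 and 2 swap velocities; positions: p0=32 p1=47 p2=47; velocities now: v0=2 v1=3 v2=4

Answer: 0,1 1,2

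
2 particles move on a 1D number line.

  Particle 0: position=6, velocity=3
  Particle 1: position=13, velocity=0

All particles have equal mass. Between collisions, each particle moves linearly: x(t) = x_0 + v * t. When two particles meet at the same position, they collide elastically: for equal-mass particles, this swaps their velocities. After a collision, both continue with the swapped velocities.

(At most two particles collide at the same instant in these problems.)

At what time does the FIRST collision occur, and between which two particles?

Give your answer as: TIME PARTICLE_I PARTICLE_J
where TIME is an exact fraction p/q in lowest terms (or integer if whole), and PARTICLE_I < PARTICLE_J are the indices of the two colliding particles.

Answer: 7/3 0 1

Derivation:
Pair (0,1): pos 6,13 vel 3,0 -> gap=7, closing at 3/unit, collide at t=7/3
Earliest collision: t=7/3 between 0 and 1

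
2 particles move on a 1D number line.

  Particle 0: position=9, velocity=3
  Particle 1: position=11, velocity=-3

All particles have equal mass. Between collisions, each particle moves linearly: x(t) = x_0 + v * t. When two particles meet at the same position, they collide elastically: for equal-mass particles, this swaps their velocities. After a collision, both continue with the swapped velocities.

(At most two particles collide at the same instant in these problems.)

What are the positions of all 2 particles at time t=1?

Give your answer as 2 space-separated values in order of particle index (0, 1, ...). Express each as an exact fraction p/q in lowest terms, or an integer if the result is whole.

Answer: 8 12

Derivation:
Collision at t=1/3: particles 0 and 1 swap velocities; positions: p0=10 p1=10; velocities now: v0=-3 v1=3
Advance to t=1 (no further collisions before then); velocities: v0=-3 v1=3; positions = 8 12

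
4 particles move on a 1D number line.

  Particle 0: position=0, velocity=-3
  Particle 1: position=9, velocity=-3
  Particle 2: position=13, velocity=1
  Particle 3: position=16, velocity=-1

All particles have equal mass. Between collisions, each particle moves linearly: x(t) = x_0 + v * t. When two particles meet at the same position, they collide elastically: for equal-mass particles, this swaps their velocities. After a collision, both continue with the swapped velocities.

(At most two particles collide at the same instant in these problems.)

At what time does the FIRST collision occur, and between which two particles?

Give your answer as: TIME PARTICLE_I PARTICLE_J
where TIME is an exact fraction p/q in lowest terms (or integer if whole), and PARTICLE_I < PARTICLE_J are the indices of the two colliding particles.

Pair (0,1): pos 0,9 vel -3,-3 -> not approaching (rel speed 0 <= 0)
Pair (1,2): pos 9,13 vel -3,1 -> not approaching (rel speed -4 <= 0)
Pair (2,3): pos 13,16 vel 1,-1 -> gap=3, closing at 2/unit, collide at t=3/2
Earliest collision: t=3/2 between 2 and 3

Answer: 3/2 2 3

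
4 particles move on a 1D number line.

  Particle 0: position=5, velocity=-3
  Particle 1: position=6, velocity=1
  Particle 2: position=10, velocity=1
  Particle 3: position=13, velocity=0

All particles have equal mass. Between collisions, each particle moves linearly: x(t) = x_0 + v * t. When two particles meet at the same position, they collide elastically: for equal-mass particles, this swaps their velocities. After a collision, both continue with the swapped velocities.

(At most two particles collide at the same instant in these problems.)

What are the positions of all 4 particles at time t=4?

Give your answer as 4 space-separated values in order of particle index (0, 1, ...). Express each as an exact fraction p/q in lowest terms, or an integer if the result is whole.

Answer: -7 10 13 14

Derivation:
Collision at t=3: particles 2 and 3 swap velocities; positions: p0=-4 p1=9 p2=13 p3=13; velocities now: v0=-3 v1=1 v2=0 v3=1
Advance to t=4 (no further collisions before then); velocities: v0=-3 v1=1 v2=0 v3=1; positions = -7 10 13 14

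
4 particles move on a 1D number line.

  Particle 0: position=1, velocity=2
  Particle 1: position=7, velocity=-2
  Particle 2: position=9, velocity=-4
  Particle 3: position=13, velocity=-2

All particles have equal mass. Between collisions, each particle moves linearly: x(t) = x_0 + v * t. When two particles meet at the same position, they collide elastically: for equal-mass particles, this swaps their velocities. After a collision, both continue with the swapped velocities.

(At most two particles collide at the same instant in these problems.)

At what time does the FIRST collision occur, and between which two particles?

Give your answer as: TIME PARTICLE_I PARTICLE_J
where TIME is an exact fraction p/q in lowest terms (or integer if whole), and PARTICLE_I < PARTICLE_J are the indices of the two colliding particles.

Pair (0,1): pos 1,7 vel 2,-2 -> gap=6, closing at 4/unit, collide at t=3/2
Pair (1,2): pos 7,9 vel -2,-4 -> gap=2, closing at 2/unit, collide at t=1
Pair (2,3): pos 9,13 vel -4,-2 -> not approaching (rel speed -2 <= 0)
Earliest collision: t=1 between 1 and 2

Answer: 1 1 2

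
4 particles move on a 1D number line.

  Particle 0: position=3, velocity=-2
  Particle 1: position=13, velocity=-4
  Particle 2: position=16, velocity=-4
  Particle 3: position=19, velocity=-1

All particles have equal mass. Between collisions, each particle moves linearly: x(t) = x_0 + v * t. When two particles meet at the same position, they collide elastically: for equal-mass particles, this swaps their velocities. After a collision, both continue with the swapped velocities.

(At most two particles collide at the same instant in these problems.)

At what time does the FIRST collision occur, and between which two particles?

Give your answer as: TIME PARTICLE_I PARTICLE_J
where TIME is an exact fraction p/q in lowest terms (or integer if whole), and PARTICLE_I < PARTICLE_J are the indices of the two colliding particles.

Pair (0,1): pos 3,13 vel -2,-4 -> gap=10, closing at 2/unit, collide at t=5
Pair (1,2): pos 13,16 vel -4,-4 -> not approaching (rel speed 0 <= 0)
Pair (2,3): pos 16,19 vel -4,-1 -> not approaching (rel speed -3 <= 0)
Earliest collision: t=5 between 0 and 1

Answer: 5 0 1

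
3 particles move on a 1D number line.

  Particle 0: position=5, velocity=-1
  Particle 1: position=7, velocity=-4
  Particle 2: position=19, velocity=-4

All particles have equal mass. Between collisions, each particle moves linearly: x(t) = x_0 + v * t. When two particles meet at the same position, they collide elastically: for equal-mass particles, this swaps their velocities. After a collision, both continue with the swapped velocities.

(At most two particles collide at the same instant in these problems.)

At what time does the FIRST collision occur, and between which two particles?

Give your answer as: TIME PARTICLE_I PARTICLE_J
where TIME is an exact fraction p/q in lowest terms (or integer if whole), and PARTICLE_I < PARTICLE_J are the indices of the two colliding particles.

Pair (0,1): pos 5,7 vel -1,-4 -> gap=2, closing at 3/unit, collide at t=2/3
Pair (1,2): pos 7,19 vel -4,-4 -> not approaching (rel speed 0 <= 0)
Earliest collision: t=2/3 between 0 and 1

Answer: 2/3 0 1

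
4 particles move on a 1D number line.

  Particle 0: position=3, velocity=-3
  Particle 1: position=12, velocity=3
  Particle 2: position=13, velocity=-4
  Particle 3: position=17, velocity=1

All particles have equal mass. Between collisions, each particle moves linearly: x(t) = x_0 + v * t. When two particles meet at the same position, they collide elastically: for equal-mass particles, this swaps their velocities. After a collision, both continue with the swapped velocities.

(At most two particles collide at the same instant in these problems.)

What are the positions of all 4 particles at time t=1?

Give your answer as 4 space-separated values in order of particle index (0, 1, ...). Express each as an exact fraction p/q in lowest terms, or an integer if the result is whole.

Answer: 0 9 15 18

Derivation:
Collision at t=1/7: particles 1 and 2 swap velocities; positions: p0=18/7 p1=87/7 p2=87/7 p3=120/7; velocities now: v0=-3 v1=-4 v2=3 v3=1
Advance to t=1 (no further collisions before then); velocities: v0=-3 v1=-4 v2=3 v3=1; positions = 0 9 15 18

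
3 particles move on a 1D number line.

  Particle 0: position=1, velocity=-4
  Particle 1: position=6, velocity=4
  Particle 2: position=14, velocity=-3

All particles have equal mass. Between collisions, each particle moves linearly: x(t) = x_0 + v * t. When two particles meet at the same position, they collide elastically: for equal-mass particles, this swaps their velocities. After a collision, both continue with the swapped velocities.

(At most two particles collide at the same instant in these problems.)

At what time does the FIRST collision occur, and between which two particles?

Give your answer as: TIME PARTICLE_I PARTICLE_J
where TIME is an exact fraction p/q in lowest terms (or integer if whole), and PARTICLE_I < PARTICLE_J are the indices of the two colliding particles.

Answer: 8/7 1 2

Derivation:
Pair (0,1): pos 1,6 vel -4,4 -> not approaching (rel speed -8 <= 0)
Pair (1,2): pos 6,14 vel 4,-3 -> gap=8, closing at 7/unit, collide at t=8/7
Earliest collision: t=8/7 between 1 and 2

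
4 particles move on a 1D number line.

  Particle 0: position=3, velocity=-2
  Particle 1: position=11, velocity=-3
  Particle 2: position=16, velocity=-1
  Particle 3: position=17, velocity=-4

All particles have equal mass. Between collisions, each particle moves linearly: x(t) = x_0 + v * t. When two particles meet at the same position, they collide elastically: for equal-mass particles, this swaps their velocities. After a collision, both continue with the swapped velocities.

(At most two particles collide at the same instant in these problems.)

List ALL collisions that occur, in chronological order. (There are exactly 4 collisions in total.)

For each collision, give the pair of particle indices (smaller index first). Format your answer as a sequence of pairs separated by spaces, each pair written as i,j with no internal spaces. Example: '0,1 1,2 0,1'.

Answer: 2,3 1,2 0,1 1,2

Derivation:
Collision at t=1/3: particles 2 and 3 swap velocities; positions: p0=7/3 p1=10 p2=47/3 p3=47/3; velocities now: v0=-2 v1=-3 v2=-4 v3=-1
Collision at t=6: particles 1 and 2 swap velocities; positions: p0=-9 p1=-7 p2=-7 p3=10; velocities now: v0=-2 v1=-4 v2=-3 v3=-1
Collision at t=7: particles 0 and 1 swap velocities; positions: p0=-11 p1=-11 p2=-10 p3=9; velocities now: v0=-4 v1=-2 v2=-3 v3=-1
Collision at t=8: particles 1 and 2 swap velocities; positions: p0=-15 p1=-13 p2=-13 p3=8; velocities now: v0=-4 v1=-3 v2=-2 v3=-1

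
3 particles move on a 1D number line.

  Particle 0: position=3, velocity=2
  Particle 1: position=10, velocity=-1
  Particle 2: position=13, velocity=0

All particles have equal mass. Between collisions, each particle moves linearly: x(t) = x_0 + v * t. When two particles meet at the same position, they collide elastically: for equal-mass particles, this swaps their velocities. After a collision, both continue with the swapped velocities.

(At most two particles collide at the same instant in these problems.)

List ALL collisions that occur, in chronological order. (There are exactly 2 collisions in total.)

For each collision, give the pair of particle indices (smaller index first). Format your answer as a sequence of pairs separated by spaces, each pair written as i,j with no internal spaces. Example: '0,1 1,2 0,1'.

Answer: 0,1 1,2

Derivation:
Collision at t=7/3: particles 0 and 1 swap velocities; positions: p0=23/3 p1=23/3 p2=13; velocities now: v0=-1 v1=2 v2=0
Collision at t=5: particles 1 and 2 swap velocities; positions: p0=5 p1=13 p2=13; velocities now: v0=-1 v1=0 v2=2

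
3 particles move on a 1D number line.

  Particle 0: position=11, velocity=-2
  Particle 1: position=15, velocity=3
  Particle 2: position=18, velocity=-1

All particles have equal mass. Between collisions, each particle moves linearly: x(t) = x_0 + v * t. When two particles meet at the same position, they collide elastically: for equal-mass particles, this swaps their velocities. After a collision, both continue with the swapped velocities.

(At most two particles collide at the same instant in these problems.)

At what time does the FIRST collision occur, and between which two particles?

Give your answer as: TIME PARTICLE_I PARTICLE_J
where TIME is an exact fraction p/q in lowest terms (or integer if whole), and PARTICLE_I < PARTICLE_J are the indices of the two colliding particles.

Pair (0,1): pos 11,15 vel -2,3 -> not approaching (rel speed -5 <= 0)
Pair (1,2): pos 15,18 vel 3,-1 -> gap=3, closing at 4/unit, collide at t=3/4
Earliest collision: t=3/4 between 1 and 2

Answer: 3/4 1 2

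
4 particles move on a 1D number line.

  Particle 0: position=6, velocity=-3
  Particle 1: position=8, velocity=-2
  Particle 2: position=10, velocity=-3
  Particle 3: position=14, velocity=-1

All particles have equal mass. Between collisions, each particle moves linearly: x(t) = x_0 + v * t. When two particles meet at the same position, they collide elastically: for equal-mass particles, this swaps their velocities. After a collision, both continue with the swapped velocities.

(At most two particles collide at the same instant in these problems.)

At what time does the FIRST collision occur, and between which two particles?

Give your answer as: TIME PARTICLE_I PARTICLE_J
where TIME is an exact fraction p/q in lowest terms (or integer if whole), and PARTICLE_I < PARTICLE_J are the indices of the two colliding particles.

Answer: 2 1 2

Derivation:
Pair (0,1): pos 6,8 vel -3,-2 -> not approaching (rel speed -1 <= 0)
Pair (1,2): pos 8,10 vel -2,-3 -> gap=2, closing at 1/unit, collide at t=2
Pair (2,3): pos 10,14 vel -3,-1 -> not approaching (rel speed -2 <= 0)
Earliest collision: t=2 between 1 and 2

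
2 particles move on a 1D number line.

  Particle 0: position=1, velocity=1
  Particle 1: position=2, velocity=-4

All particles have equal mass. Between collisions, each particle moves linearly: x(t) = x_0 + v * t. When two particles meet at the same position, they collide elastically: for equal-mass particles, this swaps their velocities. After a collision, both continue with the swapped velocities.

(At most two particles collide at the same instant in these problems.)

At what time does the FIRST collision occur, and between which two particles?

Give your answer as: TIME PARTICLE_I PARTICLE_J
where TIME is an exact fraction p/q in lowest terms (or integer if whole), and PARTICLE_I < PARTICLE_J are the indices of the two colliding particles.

Pair (0,1): pos 1,2 vel 1,-4 -> gap=1, closing at 5/unit, collide at t=1/5
Earliest collision: t=1/5 between 0 and 1

Answer: 1/5 0 1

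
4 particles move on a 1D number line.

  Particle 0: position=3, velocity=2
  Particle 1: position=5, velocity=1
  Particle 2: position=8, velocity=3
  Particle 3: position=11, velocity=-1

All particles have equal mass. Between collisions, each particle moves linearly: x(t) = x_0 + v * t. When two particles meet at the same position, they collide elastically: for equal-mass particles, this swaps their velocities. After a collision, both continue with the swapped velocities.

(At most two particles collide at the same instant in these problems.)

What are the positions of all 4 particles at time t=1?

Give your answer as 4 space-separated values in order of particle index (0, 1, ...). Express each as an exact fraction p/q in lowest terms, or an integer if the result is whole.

Answer: 5 6 10 11

Derivation:
Collision at t=3/4: particles 2 and 3 swap velocities; positions: p0=9/2 p1=23/4 p2=41/4 p3=41/4; velocities now: v0=2 v1=1 v2=-1 v3=3
Advance to t=1 (no further collisions before then); velocities: v0=2 v1=1 v2=-1 v3=3; positions = 5 6 10 11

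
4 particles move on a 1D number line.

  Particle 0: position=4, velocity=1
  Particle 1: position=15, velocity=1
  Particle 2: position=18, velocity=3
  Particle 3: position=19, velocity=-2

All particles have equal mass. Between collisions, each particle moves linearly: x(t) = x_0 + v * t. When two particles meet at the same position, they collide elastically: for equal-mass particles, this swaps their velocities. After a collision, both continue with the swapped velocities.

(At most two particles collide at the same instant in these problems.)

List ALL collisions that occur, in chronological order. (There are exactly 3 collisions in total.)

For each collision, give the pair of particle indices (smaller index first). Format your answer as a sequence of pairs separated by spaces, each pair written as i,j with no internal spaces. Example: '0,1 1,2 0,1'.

Collision at t=1/5: particles 2 and 3 swap velocities; positions: p0=21/5 p1=76/5 p2=93/5 p3=93/5; velocities now: v0=1 v1=1 v2=-2 v3=3
Collision at t=4/3: particles 1 and 2 swap velocities; positions: p0=16/3 p1=49/3 p2=49/3 p3=22; velocities now: v0=1 v1=-2 v2=1 v3=3
Collision at t=5: particles 0 and 1 swap velocities; positions: p0=9 p1=9 p2=20 p3=33; velocities now: v0=-2 v1=1 v2=1 v3=3

Answer: 2,3 1,2 0,1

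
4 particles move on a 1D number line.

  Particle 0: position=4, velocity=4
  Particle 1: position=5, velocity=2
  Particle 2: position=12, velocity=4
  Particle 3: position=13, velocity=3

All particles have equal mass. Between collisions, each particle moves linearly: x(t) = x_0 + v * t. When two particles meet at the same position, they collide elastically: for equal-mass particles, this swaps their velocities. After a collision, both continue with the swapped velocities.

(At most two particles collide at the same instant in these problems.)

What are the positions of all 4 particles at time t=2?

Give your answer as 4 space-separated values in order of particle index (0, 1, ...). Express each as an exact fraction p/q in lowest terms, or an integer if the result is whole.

Collision at t=1/2: particles 0 and 1 swap velocities; positions: p0=6 p1=6 p2=14 p3=29/2; velocities now: v0=2 v1=4 v2=4 v3=3
Collision at t=1: particles 2 and 3 swap velocities; positions: p0=7 p1=8 p2=16 p3=16; velocities now: v0=2 v1=4 v2=3 v3=4
Advance to t=2 (no further collisions before then); velocities: v0=2 v1=4 v2=3 v3=4; positions = 9 12 19 20

Answer: 9 12 19 20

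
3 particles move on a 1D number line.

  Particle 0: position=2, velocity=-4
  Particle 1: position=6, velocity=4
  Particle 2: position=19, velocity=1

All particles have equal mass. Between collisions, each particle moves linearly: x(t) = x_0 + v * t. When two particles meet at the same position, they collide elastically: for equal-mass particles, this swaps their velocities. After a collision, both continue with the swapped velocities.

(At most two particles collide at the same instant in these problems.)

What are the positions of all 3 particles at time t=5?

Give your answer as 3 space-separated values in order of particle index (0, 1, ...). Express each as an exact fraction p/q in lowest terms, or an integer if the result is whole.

Collision at t=13/3: particles 1 and 2 swap velocities; positions: p0=-46/3 p1=70/3 p2=70/3; velocities now: v0=-4 v1=1 v2=4
Advance to t=5 (no further collisions before then); velocities: v0=-4 v1=1 v2=4; positions = -18 24 26

Answer: -18 24 26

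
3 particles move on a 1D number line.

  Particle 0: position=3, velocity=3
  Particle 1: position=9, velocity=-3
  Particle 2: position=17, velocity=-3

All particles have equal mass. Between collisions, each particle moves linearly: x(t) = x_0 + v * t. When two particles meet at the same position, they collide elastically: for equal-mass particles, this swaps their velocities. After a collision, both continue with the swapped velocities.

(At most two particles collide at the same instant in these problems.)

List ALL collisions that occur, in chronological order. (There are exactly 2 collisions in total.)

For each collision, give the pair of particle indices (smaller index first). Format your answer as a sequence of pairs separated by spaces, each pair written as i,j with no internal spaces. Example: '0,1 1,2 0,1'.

Answer: 0,1 1,2

Derivation:
Collision at t=1: particles 0 and 1 swap velocities; positions: p0=6 p1=6 p2=14; velocities now: v0=-3 v1=3 v2=-3
Collision at t=7/3: particles 1 and 2 swap velocities; positions: p0=2 p1=10 p2=10; velocities now: v0=-3 v1=-3 v2=3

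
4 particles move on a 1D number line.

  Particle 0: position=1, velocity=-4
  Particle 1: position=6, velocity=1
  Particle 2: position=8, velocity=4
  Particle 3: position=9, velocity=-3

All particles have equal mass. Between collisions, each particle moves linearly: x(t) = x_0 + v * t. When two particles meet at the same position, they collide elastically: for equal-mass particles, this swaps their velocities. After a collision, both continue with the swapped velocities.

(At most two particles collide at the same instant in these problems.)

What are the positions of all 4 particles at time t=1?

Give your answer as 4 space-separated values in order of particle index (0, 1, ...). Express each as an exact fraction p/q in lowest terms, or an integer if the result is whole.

Answer: -3 6 7 12

Derivation:
Collision at t=1/7: particles 2 and 3 swap velocities; positions: p0=3/7 p1=43/7 p2=60/7 p3=60/7; velocities now: v0=-4 v1=1 v2=-3 v3=4
Collision at t=3/4: particles 1 and 2 swap velocities; positions: p0=-2 p1=27/4 p2=27/4 p3=11; velocities now: v0=-4 v1=-3 v2=1 v3=4
Advance to t=1 (no further collisions before then); velocities: v0=-4 v1=-3 v2=1 v3=4; positions = -3 6 7 12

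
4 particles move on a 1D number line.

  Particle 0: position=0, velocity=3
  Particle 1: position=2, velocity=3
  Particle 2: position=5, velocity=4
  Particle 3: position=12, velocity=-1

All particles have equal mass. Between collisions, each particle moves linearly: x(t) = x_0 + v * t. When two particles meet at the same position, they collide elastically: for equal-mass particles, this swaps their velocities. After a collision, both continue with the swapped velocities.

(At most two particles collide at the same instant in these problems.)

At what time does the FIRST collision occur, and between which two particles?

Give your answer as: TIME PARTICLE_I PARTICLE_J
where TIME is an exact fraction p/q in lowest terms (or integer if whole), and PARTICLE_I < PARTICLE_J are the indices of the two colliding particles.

Pair (0,1): pos 0,2 vel 3,3 -> not approaching (rel speed 0 <= 0)
Pair (1,2): pos 2,5 vel 3,4 -> not approaching (rel speed -1 <= 0)
Pair (2,3): pos 5,12 vel 4,-1 -> gap=7, closing at 5/unit, collide at t=7/5
Earliest collision: t=7/5 between 2 and 3

Answer: 7/5 2 3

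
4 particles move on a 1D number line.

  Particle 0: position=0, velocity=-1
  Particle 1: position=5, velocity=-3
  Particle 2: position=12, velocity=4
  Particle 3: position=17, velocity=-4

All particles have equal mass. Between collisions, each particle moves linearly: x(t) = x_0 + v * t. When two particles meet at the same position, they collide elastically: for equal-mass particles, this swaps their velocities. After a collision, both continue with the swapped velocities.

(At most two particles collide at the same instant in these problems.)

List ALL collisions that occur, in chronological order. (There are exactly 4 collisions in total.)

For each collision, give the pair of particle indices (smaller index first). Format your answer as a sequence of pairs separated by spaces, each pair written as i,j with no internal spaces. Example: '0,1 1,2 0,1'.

Collision at t=5/8: particles 2 and 3 swap velocities; positions: p0=-5/8 p1=25/8 p2=29/2 p3=29/2; velocities now: v0=-1 v1=-3 v2=-4 v3=4
Collision at t=5/2: particles 0 and 1 swap velocities; positions: p0=-5/2 p1=-5/2 p2=7 p3=22; velocities now: v0=-3 v1=-1 v2=-4 v3=4
Collision at t=17/3: particles 1 and 2 swap velocities; positions: p0=-12 p1=-17/3 p2=-17/3 p3=104/3; velocities now: v0=-3 v1=-4 v2=-1 v3=4
Collision at t=12: particles 0 and 1 swap velocities; positions: p0=-31 p1=-31 p2=-12 p3=60; velocities now: v0=-4 v1=-3 v2=-1 v3=4

Answer: 2,3 0,1 1,2 0,1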